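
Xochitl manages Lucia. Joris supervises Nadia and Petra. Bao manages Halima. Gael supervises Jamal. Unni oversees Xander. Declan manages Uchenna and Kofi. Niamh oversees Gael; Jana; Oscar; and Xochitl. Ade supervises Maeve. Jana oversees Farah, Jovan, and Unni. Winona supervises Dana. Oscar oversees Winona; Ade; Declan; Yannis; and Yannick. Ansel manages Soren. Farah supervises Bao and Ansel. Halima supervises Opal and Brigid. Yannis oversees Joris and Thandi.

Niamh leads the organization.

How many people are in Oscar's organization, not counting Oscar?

13

Oscar directly manages Winona, Ade, Declan, Yannis, Yannick. Under Winona: Dana (1). Under Ade: Maeve (1). Under Declan: Kofi, Uchenna (2). Under Yannis: Thandi, Joris, Petra, Nadia (4). Yannick has no reports. So Oscar's organization is 5 direct reports plus everyone under them: 2 + 2 + 3 + 5 + 1 = 13.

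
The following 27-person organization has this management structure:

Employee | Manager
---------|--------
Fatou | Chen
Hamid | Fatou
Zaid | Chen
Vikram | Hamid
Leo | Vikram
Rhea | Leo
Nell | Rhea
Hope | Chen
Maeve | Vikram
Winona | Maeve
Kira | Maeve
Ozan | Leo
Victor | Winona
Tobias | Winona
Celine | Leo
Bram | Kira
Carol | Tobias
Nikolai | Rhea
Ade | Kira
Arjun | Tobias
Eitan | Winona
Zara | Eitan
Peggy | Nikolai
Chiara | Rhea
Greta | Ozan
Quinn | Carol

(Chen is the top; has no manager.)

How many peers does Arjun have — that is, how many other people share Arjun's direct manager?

Arjun reports to Tobias. Tobias's other direct reports are Carol — 1 peer.

1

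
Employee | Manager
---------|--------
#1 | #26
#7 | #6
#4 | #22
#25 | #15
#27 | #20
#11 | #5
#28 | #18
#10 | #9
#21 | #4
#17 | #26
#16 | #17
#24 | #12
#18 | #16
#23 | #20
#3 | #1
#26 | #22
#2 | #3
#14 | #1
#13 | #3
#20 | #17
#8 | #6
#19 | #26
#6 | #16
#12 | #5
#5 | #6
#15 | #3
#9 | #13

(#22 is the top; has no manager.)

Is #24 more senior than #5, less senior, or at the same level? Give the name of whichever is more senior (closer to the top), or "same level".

#24 is 7 levels below #22; #5 is 5. #5 is higher.

#5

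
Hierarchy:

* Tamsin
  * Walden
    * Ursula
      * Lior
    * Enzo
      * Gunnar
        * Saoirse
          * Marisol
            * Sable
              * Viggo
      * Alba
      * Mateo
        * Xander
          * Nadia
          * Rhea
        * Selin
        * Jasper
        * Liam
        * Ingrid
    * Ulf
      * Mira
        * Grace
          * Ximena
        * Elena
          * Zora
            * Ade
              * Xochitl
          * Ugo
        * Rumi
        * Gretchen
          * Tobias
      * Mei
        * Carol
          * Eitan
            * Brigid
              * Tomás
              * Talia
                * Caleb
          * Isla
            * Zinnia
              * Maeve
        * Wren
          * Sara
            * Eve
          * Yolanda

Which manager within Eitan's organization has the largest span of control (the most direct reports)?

Brigid

Direct-report counts within Eitan's organization: Eitan has 1; Brigid has 2; Talia has 1. The largest is 2, held by Brigid.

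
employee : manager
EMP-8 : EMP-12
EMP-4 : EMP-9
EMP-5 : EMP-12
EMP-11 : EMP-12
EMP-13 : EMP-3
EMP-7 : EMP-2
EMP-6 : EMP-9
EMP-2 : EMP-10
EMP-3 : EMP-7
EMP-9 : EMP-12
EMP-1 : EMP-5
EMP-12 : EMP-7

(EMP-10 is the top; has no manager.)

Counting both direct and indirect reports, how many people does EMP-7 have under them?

EMP-7 directly manages EMP-12, EMP-3. Under EMP-12: EMP-11, EMP-8, EMP-9, EMP-6, EMP-4, EMP-5, EMP-1 (7). Under EMP-3: EMP-13 (1). So EMP-7's organization is 2 direct reports plus everyone under them: 8 + 2 = 10.

10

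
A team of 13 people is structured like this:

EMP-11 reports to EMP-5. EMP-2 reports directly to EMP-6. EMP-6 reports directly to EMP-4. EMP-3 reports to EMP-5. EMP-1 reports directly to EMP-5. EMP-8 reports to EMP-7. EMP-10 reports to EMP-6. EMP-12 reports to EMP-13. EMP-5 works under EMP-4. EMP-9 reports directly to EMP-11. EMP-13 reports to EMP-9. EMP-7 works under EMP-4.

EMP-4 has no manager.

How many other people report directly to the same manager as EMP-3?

2

EMP-3 reports to EMP-5. EMP-5's other direct reports are EMP-11, EMP-1 — 2 peers.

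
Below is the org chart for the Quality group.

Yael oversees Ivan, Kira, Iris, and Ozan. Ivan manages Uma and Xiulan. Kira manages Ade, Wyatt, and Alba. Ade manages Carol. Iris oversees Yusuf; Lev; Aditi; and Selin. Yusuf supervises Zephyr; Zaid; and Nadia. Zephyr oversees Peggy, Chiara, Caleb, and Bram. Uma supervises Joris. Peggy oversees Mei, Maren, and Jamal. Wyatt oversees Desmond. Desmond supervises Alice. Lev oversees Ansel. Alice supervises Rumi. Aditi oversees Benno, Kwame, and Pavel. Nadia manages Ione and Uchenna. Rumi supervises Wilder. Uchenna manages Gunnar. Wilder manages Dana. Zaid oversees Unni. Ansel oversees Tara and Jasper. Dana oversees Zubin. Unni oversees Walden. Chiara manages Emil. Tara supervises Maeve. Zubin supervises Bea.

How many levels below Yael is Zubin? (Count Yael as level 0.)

8

Chain from Zubin up to Yael: Zubin → Dana → Wilder → Rumi → Alice → Desmond → Wyatt → Kira → Yael. That is 8 steps up, so Zubin is 8 levels below Yael.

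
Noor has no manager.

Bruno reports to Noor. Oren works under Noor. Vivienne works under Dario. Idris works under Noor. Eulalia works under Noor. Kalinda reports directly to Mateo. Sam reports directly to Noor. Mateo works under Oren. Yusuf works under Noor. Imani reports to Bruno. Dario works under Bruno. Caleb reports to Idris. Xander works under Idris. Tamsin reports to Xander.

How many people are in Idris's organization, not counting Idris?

3

Idris directly manages Xander, Caleb. Under Xander: Tamsin (1). Caleb has no reports. So Idris's organization is 2 direct reports plus everyone under them: 2 + 1 = 3.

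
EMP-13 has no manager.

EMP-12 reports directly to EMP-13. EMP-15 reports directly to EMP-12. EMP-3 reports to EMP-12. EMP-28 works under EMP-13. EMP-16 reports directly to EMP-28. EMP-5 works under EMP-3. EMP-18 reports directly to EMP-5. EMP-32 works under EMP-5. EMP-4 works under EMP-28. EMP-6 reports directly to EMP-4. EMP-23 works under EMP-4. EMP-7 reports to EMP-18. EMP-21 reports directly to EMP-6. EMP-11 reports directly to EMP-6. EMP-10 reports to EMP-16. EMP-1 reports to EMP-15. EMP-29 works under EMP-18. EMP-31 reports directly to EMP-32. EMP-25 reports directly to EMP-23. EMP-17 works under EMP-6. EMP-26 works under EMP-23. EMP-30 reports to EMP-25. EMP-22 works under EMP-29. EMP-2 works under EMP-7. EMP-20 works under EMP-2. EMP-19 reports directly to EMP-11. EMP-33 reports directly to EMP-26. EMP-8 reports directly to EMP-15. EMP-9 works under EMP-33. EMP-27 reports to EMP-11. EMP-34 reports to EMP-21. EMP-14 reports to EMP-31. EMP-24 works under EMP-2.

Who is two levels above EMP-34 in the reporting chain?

EMP-34 reports to EMP-21, and EMP-21 reports to EMP-6. So EMP-34's skip-level manager is EMP-6.

EMP-6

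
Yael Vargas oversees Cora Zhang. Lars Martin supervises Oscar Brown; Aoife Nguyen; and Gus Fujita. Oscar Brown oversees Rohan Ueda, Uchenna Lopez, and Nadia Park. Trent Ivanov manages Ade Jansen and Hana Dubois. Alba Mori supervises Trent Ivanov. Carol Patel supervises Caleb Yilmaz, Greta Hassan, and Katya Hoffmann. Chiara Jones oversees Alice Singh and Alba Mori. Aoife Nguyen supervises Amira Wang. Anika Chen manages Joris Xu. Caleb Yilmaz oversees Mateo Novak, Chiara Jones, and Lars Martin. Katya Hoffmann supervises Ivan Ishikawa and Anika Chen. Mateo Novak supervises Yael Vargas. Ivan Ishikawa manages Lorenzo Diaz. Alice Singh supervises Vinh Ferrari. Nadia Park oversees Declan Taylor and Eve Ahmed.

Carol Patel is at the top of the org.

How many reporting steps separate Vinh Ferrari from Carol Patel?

Chain from Vinh Ferrari up to Carol Patel: Vinh Ferrari → Alice Singh → Chiara Jones → Caleb Yilmaz → Carol Patel. That is 4 steps up, so Vinh Ferrari is 4 levels below Carol Patel.

4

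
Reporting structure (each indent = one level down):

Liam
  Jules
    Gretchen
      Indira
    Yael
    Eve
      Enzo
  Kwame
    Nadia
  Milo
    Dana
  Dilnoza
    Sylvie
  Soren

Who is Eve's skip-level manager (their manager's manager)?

Eve reports to Jules, and Jules reports to Liam. So Eve's skip-level manager is Liam.

Liam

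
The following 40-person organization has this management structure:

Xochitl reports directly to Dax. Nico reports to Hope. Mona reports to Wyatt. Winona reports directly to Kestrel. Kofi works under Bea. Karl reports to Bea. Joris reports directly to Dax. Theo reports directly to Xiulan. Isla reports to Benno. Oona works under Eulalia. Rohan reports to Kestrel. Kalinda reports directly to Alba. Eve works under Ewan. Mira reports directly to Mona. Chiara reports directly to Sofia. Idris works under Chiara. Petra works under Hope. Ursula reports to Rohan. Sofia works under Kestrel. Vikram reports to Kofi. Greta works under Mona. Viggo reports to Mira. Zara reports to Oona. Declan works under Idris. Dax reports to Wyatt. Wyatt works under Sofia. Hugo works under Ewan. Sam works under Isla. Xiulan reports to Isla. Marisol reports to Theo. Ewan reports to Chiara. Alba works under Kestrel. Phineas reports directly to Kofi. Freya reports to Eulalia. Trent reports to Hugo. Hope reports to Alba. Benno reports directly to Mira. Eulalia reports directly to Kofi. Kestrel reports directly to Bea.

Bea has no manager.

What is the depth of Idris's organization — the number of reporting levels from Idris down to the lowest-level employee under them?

The longest chain under Idris runs Idris → Declan, which is 1 level below Idris.

1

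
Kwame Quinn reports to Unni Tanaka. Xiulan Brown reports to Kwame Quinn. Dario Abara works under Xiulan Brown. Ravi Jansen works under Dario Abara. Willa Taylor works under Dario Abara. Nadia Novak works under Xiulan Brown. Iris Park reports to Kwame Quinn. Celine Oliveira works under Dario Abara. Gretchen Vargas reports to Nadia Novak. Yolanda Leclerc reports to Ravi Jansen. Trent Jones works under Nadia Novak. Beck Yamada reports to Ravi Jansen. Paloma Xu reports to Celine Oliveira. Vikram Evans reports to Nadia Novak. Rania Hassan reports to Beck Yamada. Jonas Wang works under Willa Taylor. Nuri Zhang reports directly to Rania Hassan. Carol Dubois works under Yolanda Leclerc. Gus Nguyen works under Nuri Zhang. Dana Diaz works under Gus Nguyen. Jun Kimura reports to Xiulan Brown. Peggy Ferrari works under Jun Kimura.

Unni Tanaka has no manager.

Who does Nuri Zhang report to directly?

Rania Hassan

Nuri Zhang reports directly to Rania Hassan.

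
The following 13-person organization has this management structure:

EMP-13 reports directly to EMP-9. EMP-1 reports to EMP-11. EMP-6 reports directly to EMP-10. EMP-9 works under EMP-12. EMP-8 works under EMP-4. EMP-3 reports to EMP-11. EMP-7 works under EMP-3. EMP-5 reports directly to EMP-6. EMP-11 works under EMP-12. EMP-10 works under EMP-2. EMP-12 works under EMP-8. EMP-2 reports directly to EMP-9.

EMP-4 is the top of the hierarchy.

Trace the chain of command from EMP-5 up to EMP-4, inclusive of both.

EMP-5 -> EMP-6 -> EMP-10 -> EMP-2 -> EMP-9 -> EMP-12 -> EMP-8 -> EMP-4

EMP-5 reports to EMP-6. EMP-6 reports to EMP-10. EMP-10 reports to EMP-2. EMP-2 reports to EMP-9. EMP-9 reports to EMP-12. EMP-12 reports to EMP-8. EMP-8 reports to EMP-4. EMP-4 is at the top.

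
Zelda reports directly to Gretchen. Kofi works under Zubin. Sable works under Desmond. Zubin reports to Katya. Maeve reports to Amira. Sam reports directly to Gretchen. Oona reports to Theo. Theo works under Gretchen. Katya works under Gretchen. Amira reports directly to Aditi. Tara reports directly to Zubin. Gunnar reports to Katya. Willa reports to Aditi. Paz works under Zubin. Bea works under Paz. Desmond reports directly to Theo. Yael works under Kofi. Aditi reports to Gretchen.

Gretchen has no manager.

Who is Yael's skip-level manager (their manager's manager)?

Zubin

Yael reports to Kofi, and Kofi reports to Zubin. So Yael's skip-level manager is Zubin.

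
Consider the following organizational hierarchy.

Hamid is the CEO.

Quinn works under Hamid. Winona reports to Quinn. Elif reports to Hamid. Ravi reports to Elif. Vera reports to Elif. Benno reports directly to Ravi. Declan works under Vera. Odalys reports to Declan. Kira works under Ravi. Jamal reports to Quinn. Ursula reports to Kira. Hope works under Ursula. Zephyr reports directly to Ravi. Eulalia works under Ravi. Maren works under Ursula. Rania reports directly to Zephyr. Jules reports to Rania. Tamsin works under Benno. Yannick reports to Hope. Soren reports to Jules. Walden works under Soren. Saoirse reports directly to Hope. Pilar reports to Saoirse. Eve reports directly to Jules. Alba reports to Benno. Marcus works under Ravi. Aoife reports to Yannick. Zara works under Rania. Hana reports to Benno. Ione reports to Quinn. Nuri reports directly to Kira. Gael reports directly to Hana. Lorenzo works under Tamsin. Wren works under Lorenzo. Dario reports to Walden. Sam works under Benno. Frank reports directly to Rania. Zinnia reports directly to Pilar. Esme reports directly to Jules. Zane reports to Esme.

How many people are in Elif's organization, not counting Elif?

35

Elif directly manages Ravi, Vera. Under Ravi: Marcus, Eulalia, Zephyr, Rania, Frank, Zara, Jules, Esme, Zane, Eve, Soren, Walden, Dario, Kira, Nuri, Ursula, Maren, Hope, Saoirse, Pilar, Zinnia, Yannick, Aoife, Benno, Sam, Hana, Gael, Alba, Tamsin, Lorenzo, Wren (31). Under Vera: Declan, Odalys (2). So Elif's organization is 2 direct reports plus everyone under them: 32 + 3 = 35.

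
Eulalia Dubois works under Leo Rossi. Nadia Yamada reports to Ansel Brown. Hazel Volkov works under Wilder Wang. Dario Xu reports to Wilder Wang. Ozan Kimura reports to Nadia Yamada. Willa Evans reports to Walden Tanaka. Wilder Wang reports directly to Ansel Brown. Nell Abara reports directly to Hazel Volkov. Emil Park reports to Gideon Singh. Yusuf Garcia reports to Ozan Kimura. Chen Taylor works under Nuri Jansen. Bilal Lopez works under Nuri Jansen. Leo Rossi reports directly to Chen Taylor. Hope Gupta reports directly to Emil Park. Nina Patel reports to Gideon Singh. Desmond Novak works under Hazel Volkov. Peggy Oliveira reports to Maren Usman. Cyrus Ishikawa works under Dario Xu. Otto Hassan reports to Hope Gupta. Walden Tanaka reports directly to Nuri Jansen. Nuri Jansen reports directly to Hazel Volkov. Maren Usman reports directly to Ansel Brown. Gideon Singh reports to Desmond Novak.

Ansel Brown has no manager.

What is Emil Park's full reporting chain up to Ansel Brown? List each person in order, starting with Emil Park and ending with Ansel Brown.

Emil Park -> Gideon Singh -> Desmond Novak -> Hazel Volkov -> Wilder Wang -> Ansel Brown

Emil Park reports to Gideon Singh. Gideon Singh reports to Desmond Novak. Desmond Novak reports to Hazel Volkov. Hazel Volkov reports to Wilder Wang. Wilder Wang reports to Ansel Brown. Ansel Brown is at the top.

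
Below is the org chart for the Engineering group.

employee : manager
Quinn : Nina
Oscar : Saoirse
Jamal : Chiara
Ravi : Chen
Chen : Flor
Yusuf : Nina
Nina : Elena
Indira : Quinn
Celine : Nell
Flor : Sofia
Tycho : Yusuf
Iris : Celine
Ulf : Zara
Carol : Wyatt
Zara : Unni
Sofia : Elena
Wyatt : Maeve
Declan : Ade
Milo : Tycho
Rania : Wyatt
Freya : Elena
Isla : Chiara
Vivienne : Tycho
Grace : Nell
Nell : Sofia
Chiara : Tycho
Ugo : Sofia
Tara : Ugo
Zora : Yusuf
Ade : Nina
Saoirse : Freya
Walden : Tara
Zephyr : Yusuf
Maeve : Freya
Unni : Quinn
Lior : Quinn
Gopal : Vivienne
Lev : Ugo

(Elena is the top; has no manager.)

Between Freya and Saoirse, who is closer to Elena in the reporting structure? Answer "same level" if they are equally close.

Freya is 1 level below Elena; Saoirse is 2. Freya is higher.

Freya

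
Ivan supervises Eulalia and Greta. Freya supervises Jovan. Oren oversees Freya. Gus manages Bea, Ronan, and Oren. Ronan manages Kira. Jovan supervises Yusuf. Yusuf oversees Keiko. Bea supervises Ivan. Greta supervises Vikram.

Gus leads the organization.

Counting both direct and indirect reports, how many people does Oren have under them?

Oren directly manages Freya. Under Freya: Jovan, Yusuf, Keiko (3). That's 4 in total.

4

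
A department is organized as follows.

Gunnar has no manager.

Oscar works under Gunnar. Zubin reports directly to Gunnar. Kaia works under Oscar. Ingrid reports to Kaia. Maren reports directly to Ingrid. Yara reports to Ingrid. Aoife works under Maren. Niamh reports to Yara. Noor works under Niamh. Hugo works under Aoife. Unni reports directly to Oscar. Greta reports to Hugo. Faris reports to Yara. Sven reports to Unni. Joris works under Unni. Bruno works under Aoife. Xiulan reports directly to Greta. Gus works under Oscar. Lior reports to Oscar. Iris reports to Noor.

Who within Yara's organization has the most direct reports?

Direct-report counts within Yara's organization: Yara has 2; Niamh has 1; Noor has 1. The largest is 2, held by Yara.

Yara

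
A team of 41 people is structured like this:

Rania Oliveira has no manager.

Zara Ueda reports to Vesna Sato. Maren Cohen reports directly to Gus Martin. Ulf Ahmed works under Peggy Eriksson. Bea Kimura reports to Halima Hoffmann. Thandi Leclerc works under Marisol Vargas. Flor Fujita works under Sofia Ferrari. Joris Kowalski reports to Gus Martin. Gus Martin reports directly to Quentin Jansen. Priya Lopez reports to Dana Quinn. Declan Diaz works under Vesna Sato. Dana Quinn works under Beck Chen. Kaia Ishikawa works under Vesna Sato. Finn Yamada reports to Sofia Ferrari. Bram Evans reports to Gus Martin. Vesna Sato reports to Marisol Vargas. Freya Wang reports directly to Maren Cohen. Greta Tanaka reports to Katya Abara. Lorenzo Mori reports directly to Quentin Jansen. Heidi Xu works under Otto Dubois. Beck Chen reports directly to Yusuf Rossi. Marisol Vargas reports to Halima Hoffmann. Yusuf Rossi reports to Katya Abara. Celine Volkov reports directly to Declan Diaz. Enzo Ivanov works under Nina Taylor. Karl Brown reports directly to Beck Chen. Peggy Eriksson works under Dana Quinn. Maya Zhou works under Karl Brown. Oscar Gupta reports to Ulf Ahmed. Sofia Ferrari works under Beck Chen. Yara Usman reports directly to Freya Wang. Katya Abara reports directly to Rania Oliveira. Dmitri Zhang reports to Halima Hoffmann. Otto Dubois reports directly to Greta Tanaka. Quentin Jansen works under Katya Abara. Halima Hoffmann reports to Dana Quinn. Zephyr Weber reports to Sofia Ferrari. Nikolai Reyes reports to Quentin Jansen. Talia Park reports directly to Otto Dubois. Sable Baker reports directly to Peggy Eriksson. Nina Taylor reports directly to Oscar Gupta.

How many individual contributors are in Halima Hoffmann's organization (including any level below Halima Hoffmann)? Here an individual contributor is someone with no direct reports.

The people in Halima Hoffmann's organization with no one reporting to them are Dmitri Zhang, Thandi Leclerc, Kaia Ishikawa, Zara Ueda, Celine Volkov, Bea Kimura. That is 6.

6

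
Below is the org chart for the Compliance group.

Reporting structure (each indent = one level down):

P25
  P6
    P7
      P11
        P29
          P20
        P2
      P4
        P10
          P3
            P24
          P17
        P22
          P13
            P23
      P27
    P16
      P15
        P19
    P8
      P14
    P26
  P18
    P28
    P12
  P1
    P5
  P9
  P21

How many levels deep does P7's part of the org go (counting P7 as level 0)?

4

The longest chain under P7 runs P7 → P4 → P22 → P13 → P23, which is 4 levels below P7.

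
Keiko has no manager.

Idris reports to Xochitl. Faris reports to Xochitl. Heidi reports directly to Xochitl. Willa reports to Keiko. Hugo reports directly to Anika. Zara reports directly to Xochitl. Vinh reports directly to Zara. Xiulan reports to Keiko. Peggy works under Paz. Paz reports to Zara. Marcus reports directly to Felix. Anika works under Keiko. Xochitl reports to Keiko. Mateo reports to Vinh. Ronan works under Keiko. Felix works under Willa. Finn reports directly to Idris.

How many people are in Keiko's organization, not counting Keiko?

17

Keiko directly manages Xochitl, Anika, Xiulan, Ronan, Willa. Under Xochitl: Faris, Heidi, Idris, Finn, Zara, Vinh, Mateo, Paz, Peggy (9). Under Anika: Hugo (1). Xiulan has no reports. Ronan has no reports. Under Willa: Felix, Marcus (2). So Keiko's organization is 5 direct reports plus everyone under them: 10 + 2 + 1 + 1 + 3 = 17.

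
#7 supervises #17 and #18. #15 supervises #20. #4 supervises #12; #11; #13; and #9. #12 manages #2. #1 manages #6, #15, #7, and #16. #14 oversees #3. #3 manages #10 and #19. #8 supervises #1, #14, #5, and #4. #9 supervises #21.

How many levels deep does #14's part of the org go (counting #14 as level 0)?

2

The longest chain under #14 runs #14 → #3 → #19, which is 2 levels below #14.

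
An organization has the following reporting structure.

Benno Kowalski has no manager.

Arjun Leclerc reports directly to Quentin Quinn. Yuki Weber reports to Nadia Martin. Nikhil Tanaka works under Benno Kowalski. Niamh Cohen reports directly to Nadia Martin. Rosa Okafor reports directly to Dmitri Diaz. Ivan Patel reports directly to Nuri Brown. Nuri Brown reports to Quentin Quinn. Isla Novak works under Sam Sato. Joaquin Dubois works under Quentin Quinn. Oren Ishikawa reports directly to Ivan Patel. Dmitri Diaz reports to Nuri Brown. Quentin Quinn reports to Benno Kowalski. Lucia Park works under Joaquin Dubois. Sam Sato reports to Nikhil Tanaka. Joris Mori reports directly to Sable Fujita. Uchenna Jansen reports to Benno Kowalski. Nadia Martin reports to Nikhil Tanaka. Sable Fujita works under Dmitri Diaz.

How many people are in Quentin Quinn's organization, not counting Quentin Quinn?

Quentin Quinn directly manages Joaquin Dubois, Nuri Brown, Arjun Leclerc. Under Joaquin Dubois: Lucia Park (1). Under Nuri Brown: Ivan Patel, Oren Ishikawa, Dmitri Diaz, Sable Fujita, Joris Mori, Rosa Okafor (6). Arjun Leclerc has no reports. So Quentin Quinn's organization is 3 direct reports plus everyone under them: 2 + 7 + 1 = 10.

10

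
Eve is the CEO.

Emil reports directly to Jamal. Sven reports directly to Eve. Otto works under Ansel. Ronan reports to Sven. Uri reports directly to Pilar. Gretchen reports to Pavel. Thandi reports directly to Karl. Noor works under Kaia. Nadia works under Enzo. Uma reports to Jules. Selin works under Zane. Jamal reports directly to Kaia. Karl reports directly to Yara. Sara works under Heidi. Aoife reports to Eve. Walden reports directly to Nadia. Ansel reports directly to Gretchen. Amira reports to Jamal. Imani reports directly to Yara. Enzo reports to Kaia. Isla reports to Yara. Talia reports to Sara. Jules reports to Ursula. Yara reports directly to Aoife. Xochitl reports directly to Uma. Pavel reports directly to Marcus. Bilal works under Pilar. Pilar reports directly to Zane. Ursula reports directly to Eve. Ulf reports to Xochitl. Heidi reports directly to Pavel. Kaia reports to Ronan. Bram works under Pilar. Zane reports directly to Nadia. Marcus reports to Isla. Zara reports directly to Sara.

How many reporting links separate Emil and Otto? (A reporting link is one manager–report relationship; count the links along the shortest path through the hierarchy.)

Emil is 5 levels below Eve, and Otto is 8 levels below Eve (their lowest common manager). The shortest path runs up from Emil to Eve and back down to Otto: 5 + 8 = 13 links.

13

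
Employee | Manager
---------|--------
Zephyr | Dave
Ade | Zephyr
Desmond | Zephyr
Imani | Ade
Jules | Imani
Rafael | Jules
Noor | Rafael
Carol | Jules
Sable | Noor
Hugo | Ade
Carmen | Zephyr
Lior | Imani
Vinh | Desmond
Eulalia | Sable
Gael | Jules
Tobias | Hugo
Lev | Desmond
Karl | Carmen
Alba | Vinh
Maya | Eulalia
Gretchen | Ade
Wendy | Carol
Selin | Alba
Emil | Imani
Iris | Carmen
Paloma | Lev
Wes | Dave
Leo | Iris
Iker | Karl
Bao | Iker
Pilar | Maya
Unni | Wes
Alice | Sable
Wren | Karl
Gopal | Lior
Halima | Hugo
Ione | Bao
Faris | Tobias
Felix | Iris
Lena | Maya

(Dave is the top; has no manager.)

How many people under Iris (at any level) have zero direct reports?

The people in Iris's organization with no one reporting to them are Felix, Leo. That is 2.

2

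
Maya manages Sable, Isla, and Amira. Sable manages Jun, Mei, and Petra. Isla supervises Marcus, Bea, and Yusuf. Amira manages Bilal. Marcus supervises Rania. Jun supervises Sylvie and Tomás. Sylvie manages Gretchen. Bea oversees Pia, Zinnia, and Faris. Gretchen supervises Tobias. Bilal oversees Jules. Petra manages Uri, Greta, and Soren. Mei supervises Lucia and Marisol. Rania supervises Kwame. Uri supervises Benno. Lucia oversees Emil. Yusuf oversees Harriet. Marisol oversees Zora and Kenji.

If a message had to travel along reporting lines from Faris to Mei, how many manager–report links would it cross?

5

Faris is 3 levels below Maya, and Mei is 2 levels below Maya (their lowest common manager). The shortest path runs up from Faris to Maya and back down to Mei: 3 + 2 = 5 links.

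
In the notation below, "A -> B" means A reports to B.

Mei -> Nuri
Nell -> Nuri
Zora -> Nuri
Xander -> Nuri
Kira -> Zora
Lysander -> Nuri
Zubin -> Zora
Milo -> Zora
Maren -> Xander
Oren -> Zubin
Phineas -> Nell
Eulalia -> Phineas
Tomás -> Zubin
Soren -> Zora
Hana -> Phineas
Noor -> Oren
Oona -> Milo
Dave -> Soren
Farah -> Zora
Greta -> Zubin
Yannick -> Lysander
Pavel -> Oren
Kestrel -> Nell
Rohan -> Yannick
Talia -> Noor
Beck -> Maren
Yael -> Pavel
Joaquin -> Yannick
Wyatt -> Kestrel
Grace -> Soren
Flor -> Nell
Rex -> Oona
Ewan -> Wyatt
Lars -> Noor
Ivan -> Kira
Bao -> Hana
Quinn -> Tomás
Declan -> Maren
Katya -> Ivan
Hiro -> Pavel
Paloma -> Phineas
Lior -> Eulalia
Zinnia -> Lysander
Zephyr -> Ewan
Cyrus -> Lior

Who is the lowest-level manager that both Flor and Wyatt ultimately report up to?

Flor's chain of managers is Nell, Nuri. Wyatt's chain of managers is Kestrel, Nell, Nuri. The first manager that appears in both chains is Nell.

Nell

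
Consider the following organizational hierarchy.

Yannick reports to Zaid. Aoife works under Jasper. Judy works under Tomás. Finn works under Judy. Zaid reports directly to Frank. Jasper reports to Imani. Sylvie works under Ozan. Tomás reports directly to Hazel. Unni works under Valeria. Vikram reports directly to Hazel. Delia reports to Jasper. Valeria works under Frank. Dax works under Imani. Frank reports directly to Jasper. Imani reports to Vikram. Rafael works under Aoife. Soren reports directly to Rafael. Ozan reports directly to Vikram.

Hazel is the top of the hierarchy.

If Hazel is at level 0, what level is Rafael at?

Chain from Rafael up to Hazel: Rafael → Aoife → Jasper → Imani → Vikram → Hazel. That is 5 steps up, so Rafael is 5 levels below Hazel.

5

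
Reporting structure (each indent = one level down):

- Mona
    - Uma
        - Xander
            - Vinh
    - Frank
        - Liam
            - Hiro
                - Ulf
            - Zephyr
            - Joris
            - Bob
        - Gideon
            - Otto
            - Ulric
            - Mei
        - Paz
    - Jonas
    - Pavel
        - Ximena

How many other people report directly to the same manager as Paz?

2

Paz reports to Frank. Frank's other direct reports are Liam, Gideon — 2 peers.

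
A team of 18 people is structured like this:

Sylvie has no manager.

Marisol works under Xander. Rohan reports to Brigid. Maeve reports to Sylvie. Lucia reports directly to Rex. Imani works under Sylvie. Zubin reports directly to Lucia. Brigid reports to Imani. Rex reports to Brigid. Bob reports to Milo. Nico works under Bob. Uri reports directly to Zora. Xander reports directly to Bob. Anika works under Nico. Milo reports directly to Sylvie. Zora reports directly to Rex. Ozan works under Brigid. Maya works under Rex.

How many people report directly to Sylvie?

3

Sylvie directly manages Milo, Imani, Maeve. That is 3 direct reports.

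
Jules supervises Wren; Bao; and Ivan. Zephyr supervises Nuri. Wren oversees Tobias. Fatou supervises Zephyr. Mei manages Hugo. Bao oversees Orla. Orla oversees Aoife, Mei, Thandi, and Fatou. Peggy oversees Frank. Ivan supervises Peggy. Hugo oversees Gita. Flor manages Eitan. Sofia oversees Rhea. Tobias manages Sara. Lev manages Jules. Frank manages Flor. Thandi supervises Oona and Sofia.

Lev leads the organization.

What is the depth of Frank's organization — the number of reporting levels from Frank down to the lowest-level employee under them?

2

The longest chain under Frank runs Frank → Flor → Eitan, which is 2 levels below Frank.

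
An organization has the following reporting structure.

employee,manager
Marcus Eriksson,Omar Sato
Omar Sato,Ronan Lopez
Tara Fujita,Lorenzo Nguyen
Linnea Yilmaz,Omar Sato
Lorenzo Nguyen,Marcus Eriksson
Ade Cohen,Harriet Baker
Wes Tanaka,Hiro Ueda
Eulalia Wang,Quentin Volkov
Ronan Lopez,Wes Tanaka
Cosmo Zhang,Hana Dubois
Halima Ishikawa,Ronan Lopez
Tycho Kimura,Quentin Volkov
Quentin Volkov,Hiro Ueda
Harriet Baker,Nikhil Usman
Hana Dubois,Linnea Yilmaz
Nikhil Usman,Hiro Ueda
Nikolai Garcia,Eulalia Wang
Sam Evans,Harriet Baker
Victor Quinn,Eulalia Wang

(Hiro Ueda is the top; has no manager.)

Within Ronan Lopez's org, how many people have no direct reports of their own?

The people in Ronan Lopez's organization with no one reporting to them are Halima Ishikawa, Cosmo Zhang, Tara Fujita. That is 3.

3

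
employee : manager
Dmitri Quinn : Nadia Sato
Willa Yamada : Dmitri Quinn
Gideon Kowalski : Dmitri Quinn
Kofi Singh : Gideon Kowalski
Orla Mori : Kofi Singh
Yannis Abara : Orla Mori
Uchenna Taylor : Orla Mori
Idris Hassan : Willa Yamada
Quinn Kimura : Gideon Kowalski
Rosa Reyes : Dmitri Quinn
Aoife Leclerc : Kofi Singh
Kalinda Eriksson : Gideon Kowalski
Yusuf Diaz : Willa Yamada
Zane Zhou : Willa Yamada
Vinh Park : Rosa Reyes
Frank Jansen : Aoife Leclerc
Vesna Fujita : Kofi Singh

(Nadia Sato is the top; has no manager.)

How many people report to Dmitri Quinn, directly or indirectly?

16

Dmitri Quinn directly manages Willa Yamada, Gideon Kowalski, Rosa Reyes. Under Willa Yamada: Zane Zhou, Yusuf Diaz, Idris Hassan (3). Under Gideon Kowalski: Kalinda Eriksson, Quinn Kimura, Kofi Singh, Vesna Fujita, Aoife Leclerc, Frank Jansen, Orla Mori, Uchenna Taylor, Yannis Abara (9). Under Rosa Reyes: Vinh Park (1). So Dmitri Quinn's organization is 3 direct reports plus everyone under them: 4 + 10 + 2 = 16.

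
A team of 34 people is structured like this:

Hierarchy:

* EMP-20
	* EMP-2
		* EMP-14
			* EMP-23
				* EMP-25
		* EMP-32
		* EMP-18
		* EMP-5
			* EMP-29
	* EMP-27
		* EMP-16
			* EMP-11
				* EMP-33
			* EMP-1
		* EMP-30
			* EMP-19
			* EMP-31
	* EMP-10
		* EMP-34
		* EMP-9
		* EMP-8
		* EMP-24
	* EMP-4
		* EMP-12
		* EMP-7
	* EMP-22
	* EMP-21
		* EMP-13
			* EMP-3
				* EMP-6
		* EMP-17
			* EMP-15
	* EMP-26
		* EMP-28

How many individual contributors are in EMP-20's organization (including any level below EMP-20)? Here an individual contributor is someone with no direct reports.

The people in EMP-20's organization with no one reporting to them are EMP-28, EMP-15, EMP-6, EMP-22, EMP-7, EMP-12, EMP-24, EMP-8, EMP-9, EMP-34, EMP-31, EMP-19, EMP-1, EMP-33, EMP-29, EMP-18, EMP-32, EMP-25. That is 18.

18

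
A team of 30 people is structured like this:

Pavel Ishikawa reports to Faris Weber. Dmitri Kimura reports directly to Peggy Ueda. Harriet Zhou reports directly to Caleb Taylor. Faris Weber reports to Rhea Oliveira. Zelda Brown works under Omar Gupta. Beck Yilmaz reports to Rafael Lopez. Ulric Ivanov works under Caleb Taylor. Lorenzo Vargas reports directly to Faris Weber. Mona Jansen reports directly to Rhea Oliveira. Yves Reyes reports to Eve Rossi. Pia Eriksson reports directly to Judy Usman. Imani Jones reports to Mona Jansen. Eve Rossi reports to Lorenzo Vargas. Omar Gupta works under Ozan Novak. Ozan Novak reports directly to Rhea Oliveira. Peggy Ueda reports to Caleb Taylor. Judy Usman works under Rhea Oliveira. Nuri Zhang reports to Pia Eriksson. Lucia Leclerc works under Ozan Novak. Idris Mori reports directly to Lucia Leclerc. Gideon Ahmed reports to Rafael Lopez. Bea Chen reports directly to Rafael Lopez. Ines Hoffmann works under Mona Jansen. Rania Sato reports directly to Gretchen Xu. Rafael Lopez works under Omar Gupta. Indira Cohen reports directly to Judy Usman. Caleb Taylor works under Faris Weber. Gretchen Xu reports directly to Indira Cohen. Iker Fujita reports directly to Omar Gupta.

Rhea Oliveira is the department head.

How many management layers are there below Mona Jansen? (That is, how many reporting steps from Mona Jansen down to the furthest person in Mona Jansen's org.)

1

The longest chain under Mona Jansen runs Mona Jansen → Ines Hoffmann, which is 1 level below Mona Jansen.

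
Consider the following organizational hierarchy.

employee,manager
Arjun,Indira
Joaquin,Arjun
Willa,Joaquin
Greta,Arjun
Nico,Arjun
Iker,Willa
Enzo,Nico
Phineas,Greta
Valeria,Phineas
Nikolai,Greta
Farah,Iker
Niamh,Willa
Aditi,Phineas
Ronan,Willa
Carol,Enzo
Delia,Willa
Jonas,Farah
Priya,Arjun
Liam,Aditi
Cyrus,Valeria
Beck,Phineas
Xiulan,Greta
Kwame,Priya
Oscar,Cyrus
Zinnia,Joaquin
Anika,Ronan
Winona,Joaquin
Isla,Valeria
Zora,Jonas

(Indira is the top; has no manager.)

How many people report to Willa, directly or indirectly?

Willa directly manages Iker, Niamh, Ronan, Delia. Under Iker: Farah, Jonas, Zora (3). Niamh has no reports. Under Ronan: Anika (1). Delia has no reports. So Willa's organization is 4 direct reports plus everyone under them: 4 + 1 + 2 + 1 = 8.

8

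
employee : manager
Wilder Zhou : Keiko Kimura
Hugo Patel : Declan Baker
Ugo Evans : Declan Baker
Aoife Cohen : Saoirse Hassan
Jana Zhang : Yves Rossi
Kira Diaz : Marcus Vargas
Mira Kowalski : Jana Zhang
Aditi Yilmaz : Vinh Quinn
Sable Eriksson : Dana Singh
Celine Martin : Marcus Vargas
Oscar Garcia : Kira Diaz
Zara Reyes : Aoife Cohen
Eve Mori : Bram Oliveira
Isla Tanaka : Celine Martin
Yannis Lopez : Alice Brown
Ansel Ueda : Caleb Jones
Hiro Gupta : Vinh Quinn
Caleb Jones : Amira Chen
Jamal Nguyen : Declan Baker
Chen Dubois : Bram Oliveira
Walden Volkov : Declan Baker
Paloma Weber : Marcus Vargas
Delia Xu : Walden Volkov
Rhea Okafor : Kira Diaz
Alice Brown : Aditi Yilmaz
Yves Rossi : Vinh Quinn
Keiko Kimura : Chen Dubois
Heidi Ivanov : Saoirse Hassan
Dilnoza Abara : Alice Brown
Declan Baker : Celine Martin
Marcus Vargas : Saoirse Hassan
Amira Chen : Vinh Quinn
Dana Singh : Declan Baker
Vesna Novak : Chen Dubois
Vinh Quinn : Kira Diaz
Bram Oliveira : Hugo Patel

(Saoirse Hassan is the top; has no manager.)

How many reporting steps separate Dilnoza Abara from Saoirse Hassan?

6

Chain from Dilnoza Abara up to Saoirse Hassan: Dilnoza Abara → Alice Brown → Aditi Yilmaz → Vinh Quinn → Kira Diaz → Marcus Vargas → Saoirse Hassan. That is 6 steps up, so Dilnoza Abara is 6 levels below Saoirse Hassan.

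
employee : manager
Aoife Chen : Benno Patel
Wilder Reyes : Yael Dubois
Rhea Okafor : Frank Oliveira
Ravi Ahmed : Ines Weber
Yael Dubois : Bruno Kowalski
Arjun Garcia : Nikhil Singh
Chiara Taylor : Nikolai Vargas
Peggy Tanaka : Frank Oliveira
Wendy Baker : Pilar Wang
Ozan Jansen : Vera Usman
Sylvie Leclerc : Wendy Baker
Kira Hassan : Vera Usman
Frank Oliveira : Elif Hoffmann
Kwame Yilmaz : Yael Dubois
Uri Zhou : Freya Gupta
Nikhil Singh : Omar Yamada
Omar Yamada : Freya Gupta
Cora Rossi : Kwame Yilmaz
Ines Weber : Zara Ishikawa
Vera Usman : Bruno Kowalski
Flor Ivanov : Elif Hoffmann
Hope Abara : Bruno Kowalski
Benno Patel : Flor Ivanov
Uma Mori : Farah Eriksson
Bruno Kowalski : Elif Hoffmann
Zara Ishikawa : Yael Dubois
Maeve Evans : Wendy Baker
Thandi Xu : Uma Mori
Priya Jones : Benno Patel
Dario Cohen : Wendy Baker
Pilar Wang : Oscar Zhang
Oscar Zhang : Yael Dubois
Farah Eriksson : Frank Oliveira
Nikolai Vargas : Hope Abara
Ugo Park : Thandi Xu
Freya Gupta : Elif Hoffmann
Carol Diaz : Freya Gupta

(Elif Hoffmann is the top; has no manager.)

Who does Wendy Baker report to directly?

Pilar Wang

Wendy Baker reports directly to Pilar Wang.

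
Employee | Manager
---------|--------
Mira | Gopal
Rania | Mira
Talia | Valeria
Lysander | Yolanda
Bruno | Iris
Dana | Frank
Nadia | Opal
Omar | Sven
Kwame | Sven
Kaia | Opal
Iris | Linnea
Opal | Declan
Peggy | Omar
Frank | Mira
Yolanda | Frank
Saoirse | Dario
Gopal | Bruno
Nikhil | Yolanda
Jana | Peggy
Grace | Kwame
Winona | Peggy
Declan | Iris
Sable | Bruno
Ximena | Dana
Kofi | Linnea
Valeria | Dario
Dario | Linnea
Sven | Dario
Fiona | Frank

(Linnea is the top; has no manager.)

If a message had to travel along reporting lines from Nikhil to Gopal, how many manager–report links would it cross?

4

Nikhil is in Gopal's organization: the chain from Nikhil up to Gopal is Nikhil → Yolanda → Frank → Mira → Gopal, which is 4 links.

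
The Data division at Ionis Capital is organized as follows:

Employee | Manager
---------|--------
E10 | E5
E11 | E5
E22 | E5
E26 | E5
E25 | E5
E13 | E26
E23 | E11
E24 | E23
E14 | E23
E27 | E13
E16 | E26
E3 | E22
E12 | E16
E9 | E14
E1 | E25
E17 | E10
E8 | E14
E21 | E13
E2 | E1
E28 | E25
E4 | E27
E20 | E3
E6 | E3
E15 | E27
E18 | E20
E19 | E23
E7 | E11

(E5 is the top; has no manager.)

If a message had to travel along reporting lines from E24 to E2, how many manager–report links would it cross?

6

E24 is 3 levels below E5, and E2 is 3 levels below E5 (their lowest common manager). The shortest path runs up from E24 to E5 and back down to E2: 3 + 3 = 6 links.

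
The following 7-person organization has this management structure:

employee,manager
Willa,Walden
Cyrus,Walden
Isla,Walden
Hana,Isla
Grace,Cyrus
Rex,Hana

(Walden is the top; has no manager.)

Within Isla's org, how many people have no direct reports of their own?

The only person in Isla's organization with no one reporting to them is Rex. That is 1.

1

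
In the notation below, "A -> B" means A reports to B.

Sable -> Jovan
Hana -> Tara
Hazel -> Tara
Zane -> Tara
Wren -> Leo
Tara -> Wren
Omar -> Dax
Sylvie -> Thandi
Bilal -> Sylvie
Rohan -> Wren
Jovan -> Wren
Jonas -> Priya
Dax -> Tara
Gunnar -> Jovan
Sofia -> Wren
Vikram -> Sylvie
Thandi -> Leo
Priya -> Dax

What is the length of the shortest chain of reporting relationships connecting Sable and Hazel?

4

Sable is 2 levels below Wren, and Hazel is 2 levels below Wren (their lowest common manager). The shortest path runs up from Sable to Wren and back down to Hazel: 2 + 2 = 4 links.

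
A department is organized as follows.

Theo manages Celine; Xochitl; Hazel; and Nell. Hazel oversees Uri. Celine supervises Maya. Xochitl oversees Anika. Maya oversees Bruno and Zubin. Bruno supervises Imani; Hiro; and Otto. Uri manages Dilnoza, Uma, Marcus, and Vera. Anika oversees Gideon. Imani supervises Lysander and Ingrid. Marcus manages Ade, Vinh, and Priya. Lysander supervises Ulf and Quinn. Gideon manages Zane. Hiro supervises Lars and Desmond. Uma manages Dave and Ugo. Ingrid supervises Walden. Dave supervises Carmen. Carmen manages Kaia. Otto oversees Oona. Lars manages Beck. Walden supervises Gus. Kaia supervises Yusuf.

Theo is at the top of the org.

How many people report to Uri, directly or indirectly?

Uri directly manages Vera, Marcus, Uma, Dilnoza. Vera has no reports. Under Marcus: Vinh, Ade, Priya (3). Under Uma: Ugo, Dave, Carmen, Kaia, Yusuf (5). Dilnoza has no reports. So Uri's organization is 4 direct reports plus everyone under them: 1 + 4 + 6 + 1 = 12.

12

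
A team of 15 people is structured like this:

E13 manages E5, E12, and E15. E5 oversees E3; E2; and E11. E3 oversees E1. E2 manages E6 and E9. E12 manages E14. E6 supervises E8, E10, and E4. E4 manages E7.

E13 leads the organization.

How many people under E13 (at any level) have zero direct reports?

8

The people in E13's organization with no one reporting to them are E15, E14, E11, E9, E7, E10, E8, E1. That is 8.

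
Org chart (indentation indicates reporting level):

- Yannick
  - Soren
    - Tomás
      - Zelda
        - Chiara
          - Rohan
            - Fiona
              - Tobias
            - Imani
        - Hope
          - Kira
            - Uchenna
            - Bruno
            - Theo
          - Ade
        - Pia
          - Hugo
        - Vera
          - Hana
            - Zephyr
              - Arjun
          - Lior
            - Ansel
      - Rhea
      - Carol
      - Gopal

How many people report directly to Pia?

Pia directly manages Hugo. That is 1 direct report.

1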